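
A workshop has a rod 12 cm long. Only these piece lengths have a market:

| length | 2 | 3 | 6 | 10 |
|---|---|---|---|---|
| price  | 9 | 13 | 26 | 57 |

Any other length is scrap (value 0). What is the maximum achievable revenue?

Build f[k] bottom-up: f[k] = max over allowed piece i of (p[i] + f[k−i]).
f[1] = 0
f[2] = 9
f[3] = max(9+0, 13+0) = 13
f[4] = max(9+9, 13+0) = 18
f[5] = max(9+13, 13+9) = 22
f[6] = max(9+18, 13+13, 26+0) = 27
f[7] = max(9+22, 13+18, 26+0) = 31
f[8] = max(9+27, 13+22, 26+9) = 36
f[9] = max(9+31, 13+27, 26+13) = 40
f[10] = max(9+36, 13+31, 26+18, 57+0) = 57
f[11] = max(9+40, 13+36, 26+22, 57+0) = 57
f[12] = max(9+57, 13+40, 26+27, 57+9) = 66
One optimal cutting: 10 + 2 → 66.

66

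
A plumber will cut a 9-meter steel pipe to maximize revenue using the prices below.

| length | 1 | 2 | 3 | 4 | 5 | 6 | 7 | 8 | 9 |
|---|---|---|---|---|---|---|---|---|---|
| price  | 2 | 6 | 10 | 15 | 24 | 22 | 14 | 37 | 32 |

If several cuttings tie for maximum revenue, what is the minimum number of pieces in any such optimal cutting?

Let r[k] be the best obtainable value from length k. For each k, try every first piece i and keep the best of price[i] + r[k−i].
r[1] = 2
r[2] = 6
r[3] = 10
r[4] = 15
r[5] = 24
r[6] = 26  (first piece 1, then r[5]=24)
r[7] = 30  (first piece 2, then r[5]=24)
r[8] = 37
r[9] = 39  (first piece 1, then r[8]=37)
Maximum revenue is $39.
Now minimize piece count subject to staying optimal: for each k, pieces[k] = 1 + min over i with p[i]+r[k−i]=r[k] of pieces[k−i].
pieces[6] = 2
pieces[7] = 2
pieces[8] = 1
pieces[9] = 2

2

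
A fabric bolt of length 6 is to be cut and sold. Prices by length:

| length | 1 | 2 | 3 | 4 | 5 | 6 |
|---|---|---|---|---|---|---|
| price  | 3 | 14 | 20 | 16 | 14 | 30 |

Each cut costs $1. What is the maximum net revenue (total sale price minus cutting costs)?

40

Consider every possible first cut. net[k] is the best of p[i]+net[k−i] over all sellable i≤k, charging 1 whenever i<k.
net[1] = 3
net[2] = max(3+3-1, 14+0) = 14
net[3] = max(3+14-1, 14+3-1, 20+0) = 20
net[4] = max(3+20-1, 14+14-1, 20+3-1, 16+0) = 27
net[5] = max(3+27-1, 14+20-1, 20+14-1, 16+3-1, 14+0) = 33
net[6] = max(3+33-1, 14+27-1, 20+20-1, 16+14-1, 14+3-1, 30+0) = 40
One optimal plan: pieces 2 + 2 + 2 (2 cuts) → $42 − $2 = $40.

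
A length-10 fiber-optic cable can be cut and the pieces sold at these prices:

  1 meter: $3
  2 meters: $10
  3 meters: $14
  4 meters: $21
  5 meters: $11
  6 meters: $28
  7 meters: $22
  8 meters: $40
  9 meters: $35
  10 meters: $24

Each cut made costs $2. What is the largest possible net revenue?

Consider every possible first cut. r[k] is the best of p[i]+r[k−i] over all sellable i≤k, charging 2 whenever i<k.
r[1] = 3
r[2] = max(3+3-2, 10+0) = 10
r[3] = max(3+10-2, 10+3-2, 14+0) = 14
r[4] = max(3+14-2, 10+10-2, 14+3-2, 21+0) = 21
r[5] = max(3+21-2, 10+14-2, 14+10-2, 21+3-2, 11+0) = 22
r[6] = max(3+22-2, 10+21-2, 14+14-2, 21+10-2, 11+3-2, 28+0) = 29
r[7] = max(3+29-2, 10+22-2, 14+21-2, …, 28+3-2, 22+0) = 33
r[8] = max(3+33-2, 10+29-2, 14+22-2, …, 22+3-2, 40+0) = 40
r[9] = max(3+40-2, 10+33-2, 14+29-2, …, 40+3-2, 35+0) = 41
r[10] = max(3+41-2, 10+40-2, 14+33-2, …, 35+3-2, 24+0) = 48
One optimal plan: pieces 4 + 4 + 2 (2 cuts) → $52 − $4 = $48.

48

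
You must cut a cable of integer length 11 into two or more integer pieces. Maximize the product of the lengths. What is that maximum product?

54

Define g[k] = max over 1≤i<k of i · max(k−i, g[k−i]); the inner max lets the remainder stay uncut if that's better.
g[2] = 1*max(1,0) = 1*1 = 1
g[3] = max(1*2, 2*1) = 2
g[4] = max(1*3, 2*2, 3*1) = 4
g[5] = max(1*4, 2*3, 3*2, 4*1) = 6
g[6] = max(1*6, 2*4, 3*3, 4*2, 5*1) = 9
g[7] = max(1*9, 2*6, 3*4, 4*3, 5*2, 6*1) = 12
g[8] = max(1*12, 2*9, 3*6, …, 6*2, 7*1) = 18
g[9] = max(1*18, 2*12, 3*9, …, 7*2, 8*1) = 27
g[10] = max(1*27, 2*18, 3*12, …, 8*2, 9*1) = 36
g[11] = max(1*36, 2*27, 3*18, …, 9*2, 10*1) = 54
One optimal split: 3 + 3 + 3 + 2; product 3*3*3*2 = 54.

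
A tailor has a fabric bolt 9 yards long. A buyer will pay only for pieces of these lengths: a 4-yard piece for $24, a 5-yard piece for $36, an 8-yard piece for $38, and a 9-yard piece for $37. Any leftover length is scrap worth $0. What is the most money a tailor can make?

60

Build r[k] bottom-up: r[k] = max over allowed piece i of (p[i] + r[k−i]).
r[1] = 0
r[2] = 0
r[3] = 0
r[4] = 24
r[5] = max(24+0, 36+0) = 36
r[6] = max(24+0, 36+0) = 36
r[7] = max(24+0, 36+0) = 36
r[8] = max(24+24, 36+0, 38+0) = 48
r[9] = max(24+36, 36+24, 38+0, 37+0) = 60
One optimal cutting: 5 + 4 → $60.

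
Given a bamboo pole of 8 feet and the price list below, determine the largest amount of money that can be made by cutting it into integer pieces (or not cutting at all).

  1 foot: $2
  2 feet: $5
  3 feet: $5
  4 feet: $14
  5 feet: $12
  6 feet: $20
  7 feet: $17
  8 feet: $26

28

Build best[k] bottom-up: best[k] = max over allowed piece i of (p[i] + best[k−i]).
best[1] = 2
best[2] = max(2+2, 5+0) = 5
best[3] = max(2+5, 5+2, 5+0) = 7
best[4] = max(2+7, 5+5, 5+2, 14+0) = 14
best[5] = max(2+14, 5+7, 5+5, 14+2, 12+0) = 16
best[6] = max(2+16, 5+14, 5+7, 14+5, 12+2, 20+0) = 20
best[7] = max(2+20, 5+16, 5+14, …, 20+2, 17+0) = 22
best[8] = max(2+22, 5+20, 5+16, …, 17+2, 26+0) = 28
One optimal cutting: 4 + 4 → $14 + $14 = $28.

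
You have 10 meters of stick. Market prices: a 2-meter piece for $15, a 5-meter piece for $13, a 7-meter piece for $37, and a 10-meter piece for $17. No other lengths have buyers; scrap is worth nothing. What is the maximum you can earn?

75

Consider every possible first cut. r[k] is the best of p[i]+r[k−i] over all sellable i≤k.
r[1] = 0
r[2] = 15
r[3] = 15
r[4] = 30  (first piece 2, then r[2]=15)
r[5] = 30
r[6] = 45  (first piece 2, then r[4]=30)
r[7] = 45
r[8] = 60  (first piece 2, then r[6]=45)
r[9] = 60
r[10] = 75  (first piece 2, then r[8]=60)
One optimal cutting: 2 + 2 + 2 + 2 + 2 → $75.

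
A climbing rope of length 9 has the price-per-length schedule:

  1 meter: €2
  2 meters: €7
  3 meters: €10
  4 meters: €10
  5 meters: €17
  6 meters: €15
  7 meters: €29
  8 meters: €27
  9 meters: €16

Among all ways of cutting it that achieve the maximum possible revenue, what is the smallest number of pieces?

Consider every possible first cut. r[k] is the best of p[i]+r[k−i] over all sellable i≤k.
r[1] = 2
r[2] = 7
r[3] = 10
r[4] = 14  (first piece 2, then r[2]=7)
r[5] = 17  (first piece 2, then r[3]=10)
r[6] = 21  (first piece 2, then r[4]=14)
r[7] = 29
r[8] = 31  (first piece 1, then r[7]=29)
r[9] = 36  (first piece 2, then r[7]=29)
Maximum revenue is €36.
Now minimize piece count subject to staying optimal: for each k, pieces[k] = 1 + min over i with p[i]+r[k−i]=r[k] of pieces[k−i].
pieces[6] = 3
pieces[7] = 1
pieces[8] = 2
pieces[9] = 2

2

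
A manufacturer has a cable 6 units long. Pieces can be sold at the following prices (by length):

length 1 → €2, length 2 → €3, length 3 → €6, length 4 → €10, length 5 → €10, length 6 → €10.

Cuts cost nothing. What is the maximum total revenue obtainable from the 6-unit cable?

Consider every possible first cut. best[k] is the best of p[i]+best[k−i] over all sellable i≤k.
best[1] = 2
best[2] = max(2+2, 3+0) = 4
best[3] = max(2+4, 3+2, 6+0) = 6
best[4] = max(2+6, 3+4, 6+2, 10+0) = 10
best[5] = max(2+10, 3+6, 6+4, 10+2, 10+0) = 12
best[6] = max(2+12, 3+10, 6+6, 10+4, 10+2, 10+0) = 14
One optimal cutting: 4 + 1 + 1 → €10 + €2 + €2 = €14.

14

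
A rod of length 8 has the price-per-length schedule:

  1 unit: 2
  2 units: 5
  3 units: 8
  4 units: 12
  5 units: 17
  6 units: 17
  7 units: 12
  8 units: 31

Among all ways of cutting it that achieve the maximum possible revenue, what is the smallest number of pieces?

Let r[k] be the best obtainable value from length k. For each k, try every first piece i and keep the best of price[i] + r[k−i].
r[1] = 2
r[2] = max(2+2, 5+0) = 5
r[3] = max(2+5, 5+2, 8+0) = 8
r[4] = max(2+8, 5+5, 8+2, 12+0) = 12
r[5] = max(2+12, 5+8, 8+5, 12+2, 17+0) = 17
r[6] = max(2+17, 5+12, 8+8, 12+5, 17+2, 17+0) = 19
r[7] = max(2+19, 5+17, 8+12, …, 17+2, 12+0) = 22
r[8] = max(2+22, 5+19, 8+17, …, 12+2, 31+0) = 31
Maximum revenue is 31.
Now minimize piece count subject to staying optimal: for each k, pieces[k] = 1 + min over i with p[i]+r[k−i]=r[k] of pieces[k−i].
pieces[5] = 1
pieces[6] = 2
pieces[7] = 2
pieces[8] = 1

1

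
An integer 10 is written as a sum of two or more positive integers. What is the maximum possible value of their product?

Define m[k] = max over 1≤i<k of i · max(k−i, m[k−i]); the inner max lets the remainder stay uncut if that's better.
m[2] = 1·max(1,0) = 1·1 = 1
m[3] = max(1·2, 2·1) = 2
m[4] = max(1·3, 2·2, 3·1) = 4
m[5] = max(1·4, 2·3, 3·2, 4·1) = 6
m[6] = max(1·6, 2·4, 3·3, 4·2, 5·1) = 9
m[7] = max(1·9, 2·6, 3·4, 4·3, 5·2, 6·1) = 12
m[8] = max(1·12, 2·9, 3·6, …, 6·2, 7·1) = 18
m[9] = max(1·18, 2·12, 3·9, …, 7·2, 8·1) = 27
m[10] = max(1·27, 2·18, 3·12, …, 8·2, 9·1) = 36
One optimal split: 3 + 3 + 2 + 2; product 3·3·2·2 = 36.

36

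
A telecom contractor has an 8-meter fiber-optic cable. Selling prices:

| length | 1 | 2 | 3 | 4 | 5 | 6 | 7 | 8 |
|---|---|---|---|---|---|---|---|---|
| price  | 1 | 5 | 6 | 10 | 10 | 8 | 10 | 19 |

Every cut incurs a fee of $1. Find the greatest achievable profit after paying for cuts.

Let r[k] be the best obtainable value from length k. For each k, try every first piece i and keep the best of price[i] + r[k−i] minus the 1 cut fee when i<k.
r[1] = 1
r[2] = max(1+1-1, 5+0) = 5
r[3] = max(1+5-1, 5+1-1, 6+0) = 6
r[4] = max(1+6-1, 5+5-1, 6+1-1, 10+0) = 10
r[5] = max(1+10-1, 5+6-1, 6+5-1, 10+1-1, 10+0) = 10
r[6] = max(1+10-1, 5+10-1, 6+6-1, 10+5-1, 10+1-1, 8+0) = 14
r[7] = max(1+14-1, 5+10-1, 6+10-1, …, 8+1-1, 10+0) = 15
r[8] = max(1+15-1, 5+14-1, 6+10-1, …, 10+1-1, 19+0) = 19
One optimal plan: pieces 4 + 4 (1 cut) → $20 − $1 = $19.

19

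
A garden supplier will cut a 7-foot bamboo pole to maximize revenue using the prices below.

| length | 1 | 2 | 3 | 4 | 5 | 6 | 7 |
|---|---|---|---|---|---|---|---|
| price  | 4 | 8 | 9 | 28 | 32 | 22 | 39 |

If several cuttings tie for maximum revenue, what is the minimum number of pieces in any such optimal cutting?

Let r[k] be the best obtainable value from length k. For each k, try every first piece i and keep the best of price[i] + r[k−i].
r[1] = 4
r[2] = 8  (first piece 1, then r[1]=4)
r[3] = 12  (first piece 1, then r[2]=8)
r[4] = 28
r[5] = 32  (first piece 1, then r[4]=28)
r[6] = 36  (first piece 1, then r[5]=32)
r[7] = 40  (first piece 1, then r[6]=36)
Maximum revenue is $40.
Now minimize piece count subject to staying optimal: for each k, pieces[k] = 1 + min over i with p[i]+r[k−i]=r[k] of pieces[k−i].
pieces[4] = 1
pieces[5] = 1
pieces[6] = 2
pieces[7] = 2

2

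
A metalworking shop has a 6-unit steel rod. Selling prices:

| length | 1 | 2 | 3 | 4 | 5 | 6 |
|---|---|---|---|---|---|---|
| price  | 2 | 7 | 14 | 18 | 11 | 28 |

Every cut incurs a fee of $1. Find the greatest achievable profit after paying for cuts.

Build net[k] bottom-up: net[k] = max over allowed piece i of (p[i] + net[k−i]) − 1 per cut.
net[1] = 2
net[2] = max(2+2-1, 7+0) = 7
net[3] = max(2+7-1, 7+2-1, 14+0) = 14
net[4] = max(2+14-1, 7+7-1, 14+2-1, 18+0) = 18
net[5] = max(2+18-1, 7+14-1, 14+7-1, 18+2-1, 11+0) = 20
net[6] = max(2+20-1, 7+18-1, 14+14-1, 18+7-1, 11+2-1, 28+0) = 28
Best is to make no cuts and sell whole for $28.

28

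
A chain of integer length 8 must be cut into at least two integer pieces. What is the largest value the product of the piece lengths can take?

18

Let f[k] be the best product for length k (with at least one cut). For each first piece i, the rest contributes max(k−i, f[k−i]).
Small cases: f[2]=1, f[3]=2.
f[4] = 2*max(2,1) = 2*2 = 4
f[5] = 2*max(3,2) = 2*3 = 6
f[6] = 3*max(3,2) = 3*3 = 9
f[7] = 2*max(5,6) = 2*6 = 12
f[8] = 2*max(6,9) = 2*9 = 18
One optimal split: 3 + 3 + 2; product 3*3*2 = 18.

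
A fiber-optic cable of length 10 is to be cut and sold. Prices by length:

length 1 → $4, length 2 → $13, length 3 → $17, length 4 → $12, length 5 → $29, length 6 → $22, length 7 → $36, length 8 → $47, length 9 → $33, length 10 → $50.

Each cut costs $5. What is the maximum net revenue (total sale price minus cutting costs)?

Let r[k] be the best obtainable value from length k. For each k, try every first piece i and keep the best of price[i] + r[k−i] minus the 5 cut fee when i<k.
r[1] = 4
r[2] = max(4+4-5, 13+0) = 13
r[3] = max(4+13-5, 13+4-5, 17+0) = 17
r[4] = max(4+17-5, 13+13-5, 17+4-5, 12+0) = 21
r[5] = max(4+21-5, 13+17-5, 17+13-5, 12+4-5, 29+0) = 29
r[6] = max(4+29-5, 13+21-5, 17+17-5, 12+13-5, 29+4-5, 22+0) = 29
r[7] = max(4+29-5, 13+29-5, 17+21-5, …, 22+4-5, 36+0) = 37
r[8] = max(4+37-5, 13+29-5, 17+29-5, …, 36+4-5, 47+0) = 47
r[9] = max(4+47-5, 13+37-5, 17+29-5, …, 47+4-5, 33+0) = 46
r[10] = max(4+46-5, 13+47-5, 17+37-5, …, 33+4-5, 50+0) = 55
One optimal plan: pieces 8 + 2 (1 cut) → $60 − $5 = $55.

55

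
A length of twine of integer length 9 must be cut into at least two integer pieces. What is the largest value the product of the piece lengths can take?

Define prod[k] = max over 1≤i<k of i · max(k−i, prod[k−i]); the inner max lets the remainder stay uncut if that's better.
Small cases: prod[2]=1, prod[3]=2, prod[4]=4.
prod[5] = max(1·4, 2·3, 3·2, 4·1) = 6
prod[6] = max(1·6, 2·4, 3·3, 4·2, 5·1) = 9
prod[7] = max(1·9, 2·6, 3·4, 4·3, 5·2, 6·1) = 12
prod[8] = max(1·12, 2·9, 3·6, …, 6·2, 7·1) = 18
prod[9] = max(1·18, 2·12, 3·9, …, 7·2, 8·1) = 27
One optimal split: 3 + 3 + 3; product 3·3·3 = 27.

27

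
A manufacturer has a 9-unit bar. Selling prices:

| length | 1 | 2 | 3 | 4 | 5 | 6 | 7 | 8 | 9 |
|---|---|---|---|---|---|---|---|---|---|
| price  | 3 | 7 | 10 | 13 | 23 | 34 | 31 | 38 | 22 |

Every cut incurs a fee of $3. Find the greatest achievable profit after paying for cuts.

41

Let r[k] be the best obtainable value from length k. For each k, try every first piece i and keep the best of price[i] + r[k−i] minus the 3 cut fee when i<k.
r[1] = 3
r[2] = max(3+3-3, 7+0) = 7
r[3] = max(3+7-3, 7+3-3, 10+0) = 10
r[4] = max(3+10-3, 7+7-3, 10+3-3, 13+0) = 13
r[5] = max(3+13-3, 7+10-3, 10+7-3, 13+3-3, 23+0) = 23
r[6] = max(3+23-3, 7+13-3, 10+10-3, 13+7-3, 23+3-3, 34+0) = 34
r[7] = max(3+34-3, 7+23-3, 10+13-3, …, 34+3-3, 31+0) = 34
r[8] = max(3+34-3, 7+34-3, 10+23-3, …, 31+3-3, 38+0) = 38
r[9] = max(3+38-3, 7+34-3, 10+34-3, …, 38+3-3, 22+0) = 41
One optimal plan: pieces 6 + 3 (1 cut) → $44 − $3 = $41.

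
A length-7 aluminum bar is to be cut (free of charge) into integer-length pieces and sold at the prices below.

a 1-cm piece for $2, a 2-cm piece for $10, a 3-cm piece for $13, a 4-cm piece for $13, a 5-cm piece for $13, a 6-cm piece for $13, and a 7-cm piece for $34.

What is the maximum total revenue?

Let best[k] be the best obtainable value from length k. For each k, try every first piece i and keep the best of price[i] + best[k−i].
best[1] = 2
best[2] = 10
best[3] = 13
best[4] = 20  (first piece 2, then best[2]=10)
best[5] = 23  (first piece 2, then best[3]=13)
best[6] = 30  (first piece 2, then best[4]=20)
best[7] = 34
Best is to sell the whole 7-cm piece uncut for $34.

34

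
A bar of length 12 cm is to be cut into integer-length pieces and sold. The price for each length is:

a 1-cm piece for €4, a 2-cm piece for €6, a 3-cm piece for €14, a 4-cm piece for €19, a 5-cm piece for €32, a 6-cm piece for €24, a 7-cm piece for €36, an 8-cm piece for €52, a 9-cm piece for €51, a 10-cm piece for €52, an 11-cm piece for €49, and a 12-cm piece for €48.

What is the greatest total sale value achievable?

Consider every possible first cut. r[k] is the best of p[i]+r[k−i] over all sellable i≤k.
r[1] = 4
r[2] = 8  (first piece 1, then r[1]=4)
r[3] = 14
r[4] = 19
r[5] = 32
r[6] = 36  (first piece 1, then r[5]=32)
r[7] = 40  (first piece 1, then r[6]=36)
r[8] = 52
r[9] = 56  (first piece 1, then r[8]=52)
r[10] = 64  (first piece 5, then r[5]=32)
r[11] = 68  (first piece 1, then r[10]=64)
r[12] = 72  (first piece 1, then r[11]=68)
One optimal cutting: 5 + 5 + 1 + 1 → €32 + €32 + €4 + €4 = €72.

72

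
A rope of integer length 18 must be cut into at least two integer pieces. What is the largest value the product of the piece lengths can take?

729

Let m[k] be the best product for length k (with at least one cut). For each first piece i, the rest contributes max(k−i, m[k−i]).
m[2] = 1·max(1,0) = 1·1 = 1
m[3] = 1·max(2,1) = 1·2 = 2
m[4] = 2·max(2,1) = 2·2 = 4
m[5] = 2·max(3,2) = 2·3 = 6
m[6] = 3·max(3,2) = 3·3 = 9
m[7] = 2·max(5,6) = 2·6 = 12
m[8] = 2·max(6,9) = 2·9 = 18
m[9] = 3·max(6,9) = 3·9 = 27
m[10] = 2·max(8,18) = 2·18 = 36
m[11] = 2·max(9,27) = 2·27 = 54
m[12] = 3·max(9,27) = 3·27 = 81
m[13] = 2·max(11,54) = 2·54 = 108
m[14] = 2·max(12,81) = 2·81 = 162
m[15] = 3·max(12,81) = 3·81 = 243
m[16] = 2·max(14,162) = 2·162 = 324
m[17] = 2·max(15,243) = 2·243 = 486
m[18] = 3·max(15,243) = 3·243 = 729
One optimal split: 3 + 3 + 3 + 3 + 3 + 3; product 3·3·3·3·3·3 = 729.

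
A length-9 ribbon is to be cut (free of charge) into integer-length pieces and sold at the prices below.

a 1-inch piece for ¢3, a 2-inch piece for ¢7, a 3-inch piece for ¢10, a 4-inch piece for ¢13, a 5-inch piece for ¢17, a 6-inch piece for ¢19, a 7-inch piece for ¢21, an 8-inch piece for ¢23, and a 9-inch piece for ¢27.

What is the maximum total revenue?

Let best[k] be the best obtainable value from length k. For each k, try every first piece i and keep the best of price[i] + best[k−i].
best[1] = 3
best[2] = max(3+3, 7+0) = 7
best[3] = max(3+7, 7+3, 10+0) = 10
best[4] = max(3+10, 7+7, 10+3, 13+0) = 14
best[5] = max(3+14, 7+10, 10+7, 13+3, 17+0) = 17
best[6] = max(3+17, 7+14, 10+10, 13+7, 17+3, 19+0) = 21
best[7] = max(3+21, 7+17, 10+14, …, 19+3, 21+0) = 24
best[8] = max(3+24, 7+21, 10+17, …, 21+3, 23+0) = 28
best[9] = max(3+28, 7+24, 10+21, …, 23+3, 27+0) = 31
One optimal cutting: 2 + 2 + 2 + 2 + 1 → ¢7 + ¢7 + ¢7 + ¢7 + ¢3 = ¢31.

31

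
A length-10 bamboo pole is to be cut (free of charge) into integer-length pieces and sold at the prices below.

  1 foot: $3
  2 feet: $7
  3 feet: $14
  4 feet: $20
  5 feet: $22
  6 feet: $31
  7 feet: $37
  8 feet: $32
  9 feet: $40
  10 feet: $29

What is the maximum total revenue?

Consider every possible first cut. v[k] is the best of p[i]+v[k−i] over all sellable i≤k.
v[1] = 3
v[2] = 7
v[3] = 14
v[4] = 20
v[5] = 23  (first piece 1, then v[4]=20)
v[6] = 31
v[7] = 37
v[8] = 40  (first piece 1, then v[7]=37)
v[9] = 45  (first piece 3, then v[6]=31)
v[10] = 51  (first piece 3, then v[7]=37)
One optimal cutting: 7 + 3 → $37 + $14 = $51.

51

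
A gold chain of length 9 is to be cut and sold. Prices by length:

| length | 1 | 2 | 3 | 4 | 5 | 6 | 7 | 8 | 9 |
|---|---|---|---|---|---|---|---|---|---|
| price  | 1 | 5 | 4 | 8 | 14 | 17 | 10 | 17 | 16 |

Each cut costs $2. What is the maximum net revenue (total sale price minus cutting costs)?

Consider every possible first cut. net[k] is the best of p[i]+net[k−i] over all sellable i≤k, charging 2 whenever i<k.
net[1] = 1
net[2] = max(1+1-2, 5+0) = 5
net[3] = max(1+5-2, 5+1-2, 4+0) = 4
net[4] = max(1+4-2, 5+5-2, 4+1-2, 8+0) = 8
net[5] = max(1+8-2, 5+4-2, 4+5-2, 8+1-2, 14+0) = 14
net[6] = max(1+14-2, 5+8-2, 4+4-2, 8+5-2, 14+1-2, 17+0) = 17
net[7] = max(1+17-2, 5+14-2, 4+8-2, …, 17+1-2, 10+0) = 17
net[8] = max(1+17-2, 5+17-2, 4+14-2, …, 10+1-2, 17+0) = 20
net[9] = max(1+20-2, 5+17-2, 4+17-2, …, 17+1-2, 16+0) = 20
One optimal plan: pieces 5 + 2 + 2 (2 cuts) → $24 − $4 = $20.

20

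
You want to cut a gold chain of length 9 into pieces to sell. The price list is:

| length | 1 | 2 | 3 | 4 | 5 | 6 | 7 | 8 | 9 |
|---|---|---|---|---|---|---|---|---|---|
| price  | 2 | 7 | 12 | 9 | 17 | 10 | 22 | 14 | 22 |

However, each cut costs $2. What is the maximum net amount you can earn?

32

Let r[k] be the best obtainable value from length k. For each k, try every first piece i and keep the best of price[i] + r[k−i] minus the 2 cut fee when i<k.
r[1] = 2
r[2] = max(2+2-2, 7+0) = 7
r[3] = max(2+7-2, 7+2-2, 12+0) = 12
r[4] = max(2+12-2, 7+7-2, 12+2-2, 9+0) = 12
r[5] = max(2+12-2, 7+12-2, 12+7-2, 9+2-2, 17+0) = 17
r[6] = max(2+17-2, 7+12-2, 12+12-2, 9+7-2, 17+2-2, 10+0) = 22
r[7] = max(2+22-2, 7+17-2, 12+12-2, …, 10+2-2, 22+0) = 22
r[8] = max(2+22-2, 7+22-2, 12+17-2, …, 22+2-2, 14+0) = 27
r[9] = max(2+27-2, 7+22-2, 12+22-2, …, 14+2-2, 22+0) = 32
One optimal plan: pieces 3 + 3 + 3 (2 cuts) → $36 − $4 = $32.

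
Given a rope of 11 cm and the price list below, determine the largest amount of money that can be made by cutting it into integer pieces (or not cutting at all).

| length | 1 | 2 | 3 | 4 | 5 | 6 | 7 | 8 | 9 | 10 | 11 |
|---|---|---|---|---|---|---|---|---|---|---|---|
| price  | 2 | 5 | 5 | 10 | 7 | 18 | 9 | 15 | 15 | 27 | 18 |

30

Consider every possible first cut. r[k] is the best of p[i]+r[k−i] over all sellable i≤k.
r[1] = 2
r[2] = 5
r[3] = 7  (first piece 1, then r[2]=5)
r[4] = 10  (first piece 2, then r[2]=5)
r[5] = 12  (first piece 1, then r[4]=10)
r[6] = 18
r[7] = 20  (first piece 1, then r[6]=18)
r[8] = 23  (first piece 2, then r[6]=18)
r[9] = 25  (first piece 1, then r[8]=23)
r[10] = 28  (first piece 2, then r[8]=23)
r[11] = 30  (first piece 1, then r[10]=28)
One optimal cutting: 6 + 2 + 2 + 1 → €18 + €5 + €5 + €2 = €30.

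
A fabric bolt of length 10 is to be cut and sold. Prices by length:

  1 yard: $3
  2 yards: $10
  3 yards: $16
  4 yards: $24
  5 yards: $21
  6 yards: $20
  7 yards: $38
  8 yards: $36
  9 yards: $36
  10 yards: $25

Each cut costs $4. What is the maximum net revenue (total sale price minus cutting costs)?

50

Let net[k] be the best obtainable value from length k. For each k, try every first piece i and keep the best of price[i] + net[k−i] minus the 4 cut fee when i<k.
net[1] = 3
net[2] = max(3+3-4, 10+0) = 10
net[3] = max(3+10-4, 10+3-4, 16+0) = 16
net[4] = max(3+16-4, 10+10-4, 16+3-4, 24+0) = 24
net[5] = max(3+24-4, 10+16-4, 16+10-4, 24+3-4, 21+0) = 23
net[6] = max(3+23-4, 10+24-4, 16+16-4, 24+10-4, 21+3-4, 20+0) = 30
net[7] = max(3+30-4, 10+23-4, 16+24-4, …, 20+3-4, 38+0) = 38
net[8] = max(3+38-4, 10+30-4, 16+23-4, …, 38+3-4, 36+0) = 44
net[9] = max(3+44-4, 10+38-4, 16+30-4, …, 36+3-4, 36+0) = 44
net[10] = max(3+44-4, 10+44-4, 16+38-4, …, 36+3-4, 25+0) = 50
One optimal plan: pieces 4 + 4 + 2 (2 cuts) → $58 − $8 = $50.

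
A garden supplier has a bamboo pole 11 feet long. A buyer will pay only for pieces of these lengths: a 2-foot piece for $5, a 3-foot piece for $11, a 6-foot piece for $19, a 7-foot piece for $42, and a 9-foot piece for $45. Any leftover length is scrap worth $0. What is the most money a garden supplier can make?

53

Let best[k] be the best obtainable value from length k. For each k, try every first piece i and keep the best of price[i] + best[k−i].
best[1] = 0
best[2] = 5
best[3] = max(5+0, 11+0) = 11
best[4] = max(5+5, 11+0) = 11
best[5] = max(5+11, 11+5) = 16
best[6] = max(5+11, 11+11, 19+0) = 22
best[7] = max(5+16, 11+11, 19+0, 42+0) = 42
best[8] = max(5+22, 11+16, 19+5, 42+0) = 42
best[9] = max(5+42, 11+22, 19+11, 42+5, 45+0) = 47
best[10] = max(5+42, 11+42, 19+11, 42+11, 45+0) = 53
best[11] = max(5+47, 11+42, 19+16, 42+11, 45+5) = 53
One optimal cutting: pieces 7 + 3 with 1 foot of scrap → $53.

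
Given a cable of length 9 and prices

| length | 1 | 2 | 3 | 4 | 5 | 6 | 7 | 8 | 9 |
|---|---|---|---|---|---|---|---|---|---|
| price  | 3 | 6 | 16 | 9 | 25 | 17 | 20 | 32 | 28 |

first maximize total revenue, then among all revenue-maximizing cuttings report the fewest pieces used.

3

Let r[k] be the best obtainable value from length k. For each k, try every first piece i and keep the best of price[i] + r[k−i].
r[1] = 3
r[2] = max(3+3, 6+0) = 6
r[3] = max(3+6, 6+3, 16+0) = 16
r[4] = max(3+16, 6+6, 16+3, 9+0) = 19
r[5] = max(3+19, 6+16, 16+6, 9+3, 25+0) = 25
r[6] = max(3+25, 6+19, 16+16, 9+6, 25+3, 17+0) = 32
r[7] = max(3+32, 6+25, 16+19, …, 17+3, 20+0) = 35
r[8] = max(3+35, 6+32, 16+25, …, 20+3, 32+0) = 41
r[9] = max(3+41, 6+35, 16+32, …, 32+3, 28+0) = 48
Maximum revenue is €48.
Now minimize piece count subject to staying optimal: for each k, pieces[k] = 1 + min over i with p[i]+r[k−i]=r[k] of pieces[k−i].
pieces[6] = 2
pieces[7] = 3
pieces[8] = 2
pieces[9] = 3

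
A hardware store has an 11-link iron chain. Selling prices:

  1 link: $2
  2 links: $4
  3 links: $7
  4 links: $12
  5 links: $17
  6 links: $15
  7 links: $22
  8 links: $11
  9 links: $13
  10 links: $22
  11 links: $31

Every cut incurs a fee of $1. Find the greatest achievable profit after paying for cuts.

34

Build v[k] bottom-up: v[k] = max over allowed piece i of (p[i] + v[k−i]) − 1 per cut.
v[1] = 2
v[2] = 4
v[3] = 7
v[4] = 12
v[5] = 17
v[6] = 18  (first piece 1, then v[5]=17)
v[7] = 22
v[8] = 23  (first piece 1, then v[7]=22)
v[9] = 28  (first piece 4, then v[5]=17)
v[10] = 33  (first piece 5, then v[5]=17)
v[11] = 34  (first piece 1, then v[10]=33)
One optimal plan: pieces 5 + 5 + 1 (2 cuts) → $36 − $2 = $34.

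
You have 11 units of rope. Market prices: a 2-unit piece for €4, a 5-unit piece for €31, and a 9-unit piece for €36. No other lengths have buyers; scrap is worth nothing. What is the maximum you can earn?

Build r[k] bottom-up: r[k] = max over allowed piece i of (p[i] + r[k−i]).
r[1] = 0
r[2] = 4
r[3] = 4
r[4] = 8  (first piece 2, then r[2]=4)
r[5] = 31
r[6] = 31
r[7] = 35  (first piece 2, then r[5]=31)
r[8] = 35
r[9] = 39  (first piece 2, then r[7]=35)
r[10] = 62  (first piece 5, then r[5]=31)
r[11] = 62
One optimal cutting: pieces 5 + 5 with 1 unit of scrap → €62.

62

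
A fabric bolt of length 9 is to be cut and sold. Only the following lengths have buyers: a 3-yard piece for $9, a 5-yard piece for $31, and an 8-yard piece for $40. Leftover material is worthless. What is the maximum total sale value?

40

Build best[k] bottom-up: best[k] = max over allowed piece i of (p[i] + best[k−i]).
best[1] = 0
best[2] = 0
best[3] = 9
best[4] = 9
best[5] = 31
best[6] = 31
best[7] = 31
best[8] = 40  (first piece 3, then best[5]=31)
best[9] = 40
One optimal cutting: pieces 5 + 3 with 1 yard of scrap → $40.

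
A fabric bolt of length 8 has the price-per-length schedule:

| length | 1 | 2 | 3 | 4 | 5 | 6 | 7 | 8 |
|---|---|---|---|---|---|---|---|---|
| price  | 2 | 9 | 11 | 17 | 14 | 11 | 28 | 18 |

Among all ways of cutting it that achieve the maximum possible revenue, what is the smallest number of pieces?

4

Let r[k] be the best obtainable value from length k. For each k, try every first piece i and keep the best of price[i] + r[k−i].
r[1] = 2
r[2] = 9
r[3] = 11  (first piece 1, then r[2]=9)
r[4] = 18  (first piece 2, then r[2]=9)
r[5] = 20  (first piece 1, then r[4]=18)
r[6] = 27  (first piece 2, then r[4]=18)
r[7] = 29  (first piece 1, then r[6]=27)
r[8] = 36  (first piece 2, then r[6]=27)
Maximum revenue is $36.
Now minimize piece count subject to staying optimal: for each k, pieces[k] = 1 + min over i with p[i]+r[k−i]=r[k] of pieces[k−i].
pieces[5] = 2
pieces[6] = 3
pieces[7] = 3
pieces[8] = 4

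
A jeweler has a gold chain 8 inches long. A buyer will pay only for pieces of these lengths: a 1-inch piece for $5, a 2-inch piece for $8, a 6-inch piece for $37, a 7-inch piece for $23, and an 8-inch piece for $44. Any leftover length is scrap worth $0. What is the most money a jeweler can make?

Consider every possible first cut. best[k] is the best of p[i]+best[k−i] over all sellable i≤k.
best[1] = 5
best[2] = max(5+5, 8+0) = 10
best[3] = max(5+10, 8+5) = 15
best[4] = max(5+15, 8+10) = 20
best[5] = max(5+20, 8+15) = 25
best[6] = max(5+25, 8+20, 37+0) = 37
best[7] = max(5+37, 8+25, 37+5, 23+0) = 42
best[8] = max(5+42, 8+37, 37+10, 23+5, 44+0) = 47
One optimal cutting: 6 + 1 + 1 → $47.

47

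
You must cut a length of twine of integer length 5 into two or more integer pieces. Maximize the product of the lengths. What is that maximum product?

6

Define m[k] = max over 1≤i<k of i · max(k−i, m[k−i]); the inner max lets the remainder stay uncut if that's better.
m[2] = 1×max(1,0) = 1×1 = 1
m[3] = 1×max(2,1) = 1×2 = 2
m[4] = 2×max(2,1) = 2×2 = 4
m[5] = 2×max(3,2) = 2×3 = 6
One optimal split: 3 + 2; product 3×2 = 6.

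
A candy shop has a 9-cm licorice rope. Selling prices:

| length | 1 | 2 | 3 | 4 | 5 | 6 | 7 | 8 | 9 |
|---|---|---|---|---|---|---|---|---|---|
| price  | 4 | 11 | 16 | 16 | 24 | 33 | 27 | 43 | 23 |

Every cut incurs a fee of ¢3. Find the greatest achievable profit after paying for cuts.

46

Build r[k] bottom-up: r[k] = max over allowed piece i of (p[i] + r[k−i]) − 3 per cut.
r[1] = 4
r[2] = max(4+4-3, 11+0) = 11
r[3] = max(4+11-3, 11+4-3, 16+0) = 16
r[4] = max(4+16-3, 11+11-3, 16+4-3, 16+0) = 19
r[5] = max(4+19-3, 11+16-3, 16+11-3, 16+4-3, 24+0) = 24
r[6] = max(4+24-3, 11+19-3, 16+16-3, 16+11-3, 24+4-3, 33+0) = 33
r[7] = max(4+33-3, 11+24-3, 16+19-3, …, 33+4-3, 27+0) = 34
r[8] = max(4+34-3, 11+33-3, 16+24-3, …, 27+4-3, 43+0) = 43
r[9] = max(4+43-3, 11+34-3, 16+33-3, …, 43+4-3, 23+0) = 46
One optimal plan: pieces 6 + 3 (1 cut) → ¢49 − ¢3 = ¢46.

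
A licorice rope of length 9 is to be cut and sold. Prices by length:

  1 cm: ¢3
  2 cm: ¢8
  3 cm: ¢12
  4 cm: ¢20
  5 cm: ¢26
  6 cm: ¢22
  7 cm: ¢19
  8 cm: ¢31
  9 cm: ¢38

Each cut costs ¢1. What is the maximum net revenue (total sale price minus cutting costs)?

Consider every possible first cut. r[k] is the best of p[i]+r[k−i] over all sellable i≤k, charging 1 whenever i<k.
r[1] = 3
r[2] = 8
r[3] = 12
r[4] = 20
r[5] = 26
r[6] = 28  (first piece 1, then r[5]=26)
r[7] = 33  (first piece 2, then r[5]=26)
r[8] = 39  (first piece 4, then r[4]=20)
r[9] = 45  (first piece 4, then r[5]=26)
One optimal plan: pieces 5 + 4 (1 cut) → ¢46 − ¢1 = ¢45.

45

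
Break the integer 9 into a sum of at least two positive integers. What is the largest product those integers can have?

Define g[k] = max over 1≤i<k of i · max(k−i, g[k−i]); the inner max lets the remainder stay uncut if that's better.
g[2] = 1×max(1,0) = 1×1 = 1
g[3] = 1×max(2,1) = 1×2 = 2
g[4] = 2×max(2,1) = 2×2 = 4
g[5] = 2×max(3,2) = 2×3 = 6
g[6] = 3×max(3,2) = 3×3 = 9
g[7] = 2×max(5,6) = 2×6 = 12
g[8] = 2×max(6,9) = 2×9 = 18
g[9] = 3×max(6,9) = 3×9 = 27
One optimal split: 3 + 3 + 3; product 3×3×3 = 27.

27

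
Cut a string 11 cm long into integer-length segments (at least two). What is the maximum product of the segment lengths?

Define g[k] = max over 1≤i<k of i · max(k−i, g[k−i]); the inner max lets the remainder stay uncut if that's better.
g[2] = 1×max(1,0) = 1×1 = 1
g[3] = max(1×2, 2×1) = 2
g[4] = max(1×3, 2×2, 3×1) = 4
g[5] = max(1×4, 2×3, 3×2, 4×1) = 6
g[6] = max(1×6, 2×4, 3×3, 4×2, 5×1) = 9
g[7] = max(1×9, 2×6, 3×4, 4×3, 5×2, 6×1) = 12
g[8] = max(1×12, 2×9, 3×6, …, 6×2, 7×1) = 18
g[9] = max(1×18, 2×12, 3×9, …, 7×2, 8×1) = 27
g[10] = max(1×27, 2×18, 3×12, …, 8×2, 9×1) = 36
g[11] = max(1×36, 2×27, 3×18, …, 9×2, 10×1) = 54
One optimal split: 3 + 3 + 3 + 2; product 3×3×3×2 = 54.

54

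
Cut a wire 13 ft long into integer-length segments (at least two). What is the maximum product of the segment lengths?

Define prod[k] = max over 1≤i<k of i · max(k−i, prod[k−i]); the inner max lets the remainder stay uncut if that's better.
prod[2] = 1*max(1,0) = 1*1 = 1
prod[3] = max(1*2, 2*1) = 2
prod[4] = max(1*3, 2*2, 3*1) = 4
prod[5] = max(1*4, 2*3, 3*2, 4*1) = 6
prod[6] = max(1*6, 2*4, 3*3, 4*2, 5*1) = 9
prod[7] = max(1*9, 2*6, 3*4, 4*3, 5*2, 6*1) = 12
prod[8] = max(1*12, 2*9, 3*6, …, 6*2, 7*1) = 18
prod[9] = max(1*18, 2*12, 3*9, …, 7*2, 8*1) = 27
prod[10] = max(1*27, 2*18, 3*12, …, 8*2, 9*1) = 36
prod[11] = max(1*36, 2*27, 3*18, …, 9*2, 10*1) = 54
prod[12] = max(1*54, 2*36, 3*27, …, 10*2, 11*1) = 81
prod[13] = max(1*81, 2*54, 3*36, …, 11*2, 12*1) = 108
One optimal split: 3 + 3 + 3 + 2 + 2; product 3*3*3*2*2 = 108.

108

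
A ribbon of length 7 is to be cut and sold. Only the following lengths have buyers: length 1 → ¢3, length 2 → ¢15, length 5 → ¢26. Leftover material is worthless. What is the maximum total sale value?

48

Let r[k] be the best obtainable value from length k. For each k, try every first piece i and keep the best of price[i] + r[k−i].
r[1] = 3
r[2] = max(3+3, 15+0) = 15
r[3] = max(3+15, 15+3) = 18
r[4] = max(3+18, 15+15) = 30
r[5] = max(3+30, 15+18, 26+0) = 33
r[6] = max(3+33, 15+30, 26+3) = 45
r[7] = max(3+45, 15+33, 26+15) = 48
One optimal cutting: 2 + 2 + 2 + 1 → ¢48.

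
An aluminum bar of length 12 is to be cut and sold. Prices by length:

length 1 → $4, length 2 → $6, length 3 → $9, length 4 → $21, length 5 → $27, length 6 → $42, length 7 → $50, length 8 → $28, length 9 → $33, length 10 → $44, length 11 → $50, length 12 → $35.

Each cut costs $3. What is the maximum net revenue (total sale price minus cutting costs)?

81

Let net[k] be the best obtainable value from length k. For each k, try every first piece i and keep the best of price[i] + net[k−i] minus the 3 cut fee when i<k.
net[1] = 4
net[2] = 6
net[3] = 9
net[4] = 21
net[5] = 27
net[6] = 42
net[7] = 50
net[8] = 51  (first piece 1, then net[7]=50)
net[9] = 53  (first piece 2, then net[7]=50)
net[10] = 60  (first piece 4, then net[6]=42)
net[11] = 68  (first piece 4, then net[7]=50)
net[12] = 81  (first piece 6, then net[6]=42)
One optimal plan: pieces 6 + 6 (1 cut) → $84 − $3 = $81.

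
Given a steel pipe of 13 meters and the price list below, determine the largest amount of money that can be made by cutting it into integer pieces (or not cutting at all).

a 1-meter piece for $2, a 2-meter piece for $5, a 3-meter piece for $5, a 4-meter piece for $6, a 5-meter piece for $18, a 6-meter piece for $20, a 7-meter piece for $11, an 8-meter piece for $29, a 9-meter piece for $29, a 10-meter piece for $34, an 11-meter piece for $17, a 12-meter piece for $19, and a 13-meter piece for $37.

47

Consider every possible first cut. v[k] is the best of p[i]+v[k−i] over all sellable i≤k.
v[1] = 2
v[2] = max(2+2, 5+0) = 5
v[3] = max(2+5, 5+2, 5+0) = 7
v[4] = max(2+7, 5+5, 5+2, 6+0) = 10
v[5] = max(2+10, 5+7, 5+5, 6+2, 18+0) = 18
v[6] = max(2+18, 5+10, 5+7, 6+5, 18+2, 20+0) = 20
v[7] = max(2+20, 5+18, 5+10, …, 20+2, 11+0) = 23
v[8] = max(2+23, 5+20, 5+18, …, 11+2, 29+0) = 29
v[9] = max(2+29, 5+23, 5+20, …, 29+2, 29+0) = 31
v[10] = max(2+31, 5+29, 5+23, …, 29+2, 34+0) = 36
v[11] = max(2+36, 5+31, 5+29, …, 34+2, 17+0) = 38
v[12] = max(2+38, 5+36, 5+31, …, 17+2, 19+0) = 41
v[13] = max(2+41, 5+38, 5+36, …, 19+2, 37+0) = 47
One optimal cutting: 8 + 5 → $29 + $18 = $47.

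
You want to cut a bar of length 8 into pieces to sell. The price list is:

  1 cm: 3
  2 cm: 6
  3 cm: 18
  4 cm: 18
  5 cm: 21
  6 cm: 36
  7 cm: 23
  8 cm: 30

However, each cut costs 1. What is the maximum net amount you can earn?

41

Consider every possible first cut. net[k] is the best of p[i]+net[k−i] over all sellable i≤k, charging 1 whenever i<k.
net[1] = 3
net[2] = max(3+3-1, 6+0) = 6
net[3] = max(3+6-1, 6+3-1, 18+0) = 18
net[4] = max(3+18-1, 6+6-1, 18+3-1, 18+0) = 20
net[5] = max(3+20-1, 6+18-1, 18+6-1, 18+3-1, 21+0) = 23
net[6] = max(3+23-1, 6+20-1, 18+18-1, 18+6-1, 21+3-1, 36+0) = 36
net[7] = max(3+36-1, 6+23-1, 18+20-1, …, 36+3-1, 23+0) = 38
net[8] = max(3+38-1, 6+36-1, 18+23-1, …, 23+3-1, 30+0) = 41
One optimal plan: pieces 6 + 2 (1 cut) → 42 − 1 = 41.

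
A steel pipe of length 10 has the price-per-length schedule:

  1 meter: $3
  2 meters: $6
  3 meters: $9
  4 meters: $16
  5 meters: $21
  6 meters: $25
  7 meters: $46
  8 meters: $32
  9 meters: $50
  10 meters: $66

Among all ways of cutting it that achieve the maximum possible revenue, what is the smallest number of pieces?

1

Let r[k] be the best obtainable value from length k. For each k, try every first piece i and keep the best of price[i] + r[k−i].
r[1] = 3
r[2] = max(3+3, 6+0) = 6
r[3] = max(3+6, 6+3, 9+0) = 9
r[4] = max(3+9, 6+6, 9+3, 16+0) = 16
r[5] = max(3+16, 6+9, 9+6, 16+3, 21+0) = 21
r[6] = max(3+21, 6+16, 9+9, 16+6, 21+3, 25+0) = 25
r[7] = max(3+25, 6+21, 9+16, …, 25+3, 46+0) = 46
r[8] = max(3+46, 6+25, 9+21, …, 46+3, 32+0) = 49
r[9] = max(3+49, 6+46, 9+25, …, 32+3, 50+0) = 52
r[10] = max(3+52, 6+49, 9+46, …, 50+3, 66+0) = 66
Maximum revenue is $66.
Now minimize piece count subject to staying optimal: for each k, pieces[k] = 1 + min over i with p[i]+r[k−i]=r[k] of pieces[k−i].
pieces[7] = 1
pieces[8] = 2
pieces[9] = 2
pieces[10] = 1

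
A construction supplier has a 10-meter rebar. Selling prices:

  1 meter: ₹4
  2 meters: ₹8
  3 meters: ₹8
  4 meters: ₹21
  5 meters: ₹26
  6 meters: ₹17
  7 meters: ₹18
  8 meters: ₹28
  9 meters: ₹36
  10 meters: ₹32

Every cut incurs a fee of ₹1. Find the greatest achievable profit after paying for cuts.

51

Consider every possible first cut. net[k] is the best of p[i]+net[k−i] over all sellable i≤k, charging 1 whenever i<k.
net[1] = 4
net[2] = 8
net[3] = 11  (first piece 1, then net[2]=8)
net[4] = 21
net[5] = 26
net[6] = 29  (first piece 1, then net[5]=26)
net[7] = 33  (first piece 2, then net[5]=26)
net[8] = 41  (first piece 4, then net[4]=21)
net[9] = 46  (first piece 4, then net[5]=26)
net[10] = 51  (first piece 5, then net[5]=26)
One optimal plan: pieces 5 + 5 (1 cut) → ₹52 − ₹1 = ₹51.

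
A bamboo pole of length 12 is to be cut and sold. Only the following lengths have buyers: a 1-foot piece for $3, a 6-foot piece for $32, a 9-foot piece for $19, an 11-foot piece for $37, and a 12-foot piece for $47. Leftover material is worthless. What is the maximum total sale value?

Build f[k] bottom-up: f[k] = max over allowed piece i of (p[i] + f[k−i]).
f[1] = 3
f[2] = 6  (first piece 1, then f[1]=3)
f[3] = 9  (first piece 1, then f[2]=6)
f[4] = 12  (first piece 1, then f[3]=9)
f[5] = 15  (first piece 1, then f[4]=12)
f[6] = max(3+15, 32+0) = 32
f[7] = max(3+32, 32+3) = 35
f[8] = max(3+35, 32+6) = 38
f[9] = max(3+38, 32+9, 19+0) = 41
f[10] = max(3+41, 32+12, 19+3) = 44
f[11] = max(3+44, 32+15, 19+6, 37+0) = 47
f[12] = max(3+47, 32+32, 19+9, 37+3, 47+0) = 64
One optimal cutting: 6 + 6 → $64.

64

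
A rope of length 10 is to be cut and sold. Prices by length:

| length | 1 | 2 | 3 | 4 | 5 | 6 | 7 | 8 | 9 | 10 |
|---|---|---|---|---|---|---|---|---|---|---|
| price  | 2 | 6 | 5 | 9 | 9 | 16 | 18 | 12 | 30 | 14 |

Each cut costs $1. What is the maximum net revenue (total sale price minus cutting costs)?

Let net[k] be the best obtainable value from length k. For each k, try every first piece i and keep the best of price[i] + net[k−i] minus the 1 cut fee when i<k.
net[1] = 2
net[2] = 6
net[3] = 7  (first piece 1, then net[2]=6)
net[4] = 11  (first piece 2, then net[2]=6)
net[5] = 12  (first piece 1, then net[4]=11)
net[6] = 16  (first piece 2, then net[4]=11)
net[7] = 18
net[8] = 21  (first piece 2, then net[6]=16)
net[9] = 30
net[10] = 31  (first piece 1, then net[9]=30)
One optimal plan: pieces 9 + 1 (1 cut) → $32 − $1 = $31.

31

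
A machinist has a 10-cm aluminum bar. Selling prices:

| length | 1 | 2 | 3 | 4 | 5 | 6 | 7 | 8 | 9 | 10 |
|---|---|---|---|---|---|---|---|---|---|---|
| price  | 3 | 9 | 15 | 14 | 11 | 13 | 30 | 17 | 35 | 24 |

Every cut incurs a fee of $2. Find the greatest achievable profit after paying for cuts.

Let v[k] be the best obtainable value from length k. For each k, try every first piece i and keep the best of price[i] + v[k−i] minus the 2 cut fee when i<k.
v[1] = 3
v[2] = max(3+3-2, 9+0) = 9
v[3] = max(3+9-2, 9+3-2, 15+0) = 15
v[4] = max(3+15-2, 9+9-2, 15+3-2, 14+0) = 16
v[5] = max(3+16-2, 9+15-2, 15+9-2, 14+3-2, 11+0) = 22
v[6] = max(3+22-2, 9+16-2, 15+15-2, 14+9-2, 11+3-2, 13+0) = 28
v[7] = max(3+28-2, 9+22-2, 15+16-2, …, 13+3-2, 30+0) = 30
v[8] = max(3+30-2, 9+28-2, 15+22-2, …, 30+3-2, 17+0) = 35
v[9] = max(3+35-2, 9+30-2, 15+28-2, …, 17+3-2, 35+0) = 41
v[10] = max(3+41-2, 9+35-2, 15+30-2, …, 35+3-2, 24+0) = 43
One optimal plan: pieces 7 + 3 (1 cut) → $45 − $2 = $43.

43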